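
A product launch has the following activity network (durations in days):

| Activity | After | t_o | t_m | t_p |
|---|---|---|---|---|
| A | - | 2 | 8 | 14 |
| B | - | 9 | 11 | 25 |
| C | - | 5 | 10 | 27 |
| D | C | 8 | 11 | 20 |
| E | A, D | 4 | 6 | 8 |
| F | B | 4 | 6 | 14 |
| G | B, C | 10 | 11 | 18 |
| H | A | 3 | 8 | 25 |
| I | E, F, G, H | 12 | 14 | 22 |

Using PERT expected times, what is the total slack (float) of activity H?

12 days

te_A = (2 + 4·8 + 14)/6 = 48/6 = 8
te_B = (9 + 4·11 + 25)/6 = 78/6 = 13
te_C = (5 + 4·10 + 27)/6 = 72/6 = 12
te_D = (8 + 4·11 + 20)/6 = 72/6 = 12
te_E = (4 + 4·6 + 8)/6 = 36/6 = 6
te_F = (4 + 4·6 + 14)/6 = 42/6 = 7
te_G = (10 + 4·11 + 18)/6 = 72/6 = 12
te_H = (3 + 4·8 + 25)/6 = 60/6 = 10
te_I = (12 + 4·14 + 22)/6 = 90/6 = 15

Forward pass:
ES_A = 0; EF_A = 8
ES_B = 0; EF_B = 13
ES_C = 0; EF_C = 12
ES_D = 12; EF_D = 12+12 = 24
ES_E = max(EF_A=8, EF_D=24) = 24; EF_E = 24+6 = 30
ES_F = 13; EF_F = 13+7 = 20
ES_G = max(EF_B=13, EF_C=12) = 13; EF_G = 13+12 = 25
ES_H = 8; EF_H = 8+10 = 18
ES_I = max(EF_E=30, EF_F=20, EF_G=25, EF_H=18) = 30; EF_I = 30+15 = 45
Expected project duration μ = 45 days. Critical path: C → D → E → I.

Backward pass:
LF_I = 45; LS_I = 45−15 = 30
LF_H = LS_I = 30; LS_H = 30−10 = 20
LF_G = LS_I = 30; LS_G = 30−12 = 18
LF_F = LS_I = 30; LS_F = 30−7 = 23
LF_E = LS_I = 30; LS_E = 30−6 = 24
LF_D = LS_E = 24; LS_D = 24−12 = 12
LF_C = min(LS_D=12, LS_G=18) = 12; LS_C = 12−12 = 0
LF_B = min(LS_F=23, LS_G=18) = 18; LS_B = 18−13 = 5
LF_A = min(LS_E=24, LS_H=20) = 20; LS_A = 20−8 = 12
Slack_H = LS_H − ES_H = 20 − 8 = 12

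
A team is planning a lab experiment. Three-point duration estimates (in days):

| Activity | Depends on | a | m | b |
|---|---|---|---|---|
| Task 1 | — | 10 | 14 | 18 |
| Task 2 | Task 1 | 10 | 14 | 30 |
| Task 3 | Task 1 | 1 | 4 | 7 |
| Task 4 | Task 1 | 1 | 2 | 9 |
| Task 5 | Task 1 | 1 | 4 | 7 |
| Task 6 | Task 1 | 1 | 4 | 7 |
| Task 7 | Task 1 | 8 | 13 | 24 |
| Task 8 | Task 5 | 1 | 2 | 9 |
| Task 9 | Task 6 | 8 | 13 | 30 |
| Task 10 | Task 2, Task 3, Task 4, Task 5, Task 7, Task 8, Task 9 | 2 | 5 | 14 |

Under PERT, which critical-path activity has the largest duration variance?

te_Task 1 = (10 + 4·14 + 18)/6 = 84/6 = 14; σ²_Task 1 = ((18−10)/6)² = 1.778
te_Task 2 = (10 + 4·14 + 30)/6 = 96/6 = 16; σ²_Task 2 = ((30−10)/6)² = 11.111
te_Task 3 = (1 + 4·4 + 7)/6 = 24/6 = 4; σ²_Task 3 = ((7−1)/6)² = 1.000
te_Task 4 = (1 + 4·2 + 9)/6 = 18/6 = 3; σ²_Task 4 = ((9−1)/6)² = 1.778
te_Task 5 = (1 + 4·4 + 7)/6 = 24/6 = 4; σ²_Task 5 = ((7−1)/6)² = 1.000
te_Task 6 = (1 + 4·4 + 7)/6 = 24/6 = 4; σ²_Task 6 = ((7−1)/6)² = 1.000
te_Task 7 = (8 + 4·13 + 24)/6 = 84/6 = 14; σ²_Task 7 = ((24−8)/6)² = 7.111
te_Task 8 = (1 + 4·2 + 9)/6 = 18/6 = 3; σ²_Task 8 = ((9−1)/6)² = 1.778
te_Task 9 = (8 + 4·13 + 30)/6 = 90/6 = 15; σ²_Task 9 = ((30−8)/6)² = 13.444
te_Task 10 = (2 + 4·5 + 14)/6 = 36/6 = 6; σ²_Task 10 = ((14−2)/6)² = 4.000

Forward pass:
ES_Task 1 = 0; EF_Task 1 = 14
ES_Task 2 = 14; EF_Task 2 = 14+16 = 30
ES_Task 3 = 14; EF_Task 3 = 14+4 = 18
ES_Task 4 = 14; EF_Task 4 = 14+3 = 17
ES_Task 5 = 14; EF_Task 5 = 14+4 = 18
ES_Task 6 = 14; EF_Task 6 = 14+4 = 18
ES_Task 7 = 14; EF_Task 7 = 14+14 = 28
ES_Task 8 = 18; EF_Task 8 = 18+3 = 21
ES_Task 9 = 18; EF_Task 9 = 18+15 = 33
ES_Task 10 = max(EF_Task 2=30, EF_Task 3=18, EF_Task 4=17, EF_Task 5=18, EF_Task 7=28, EF_Task 8=21, EF_Task 9=33) = 33; EF_Task 10 = 33+6 = 39
Expected project duration μ = 39 days. Critical path: Task 1 → Task 6 → Task 9 → Task 10.

Variances on critical path: σ²_Task 1=1.778, σ²_Task 6=1.000, σ²_Task 9=13.444, σ²_Task 10=4.000.
Largest is σ²_Task 9 = 13.444.

Task 9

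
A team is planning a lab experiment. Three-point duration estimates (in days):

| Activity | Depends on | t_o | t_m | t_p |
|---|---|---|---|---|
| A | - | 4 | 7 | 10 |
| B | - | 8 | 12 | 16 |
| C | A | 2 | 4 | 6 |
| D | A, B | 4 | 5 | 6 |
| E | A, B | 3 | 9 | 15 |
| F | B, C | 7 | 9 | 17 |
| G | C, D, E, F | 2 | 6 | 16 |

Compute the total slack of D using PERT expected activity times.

te_A = (4 + 4·7 + 10)/6 = 42/6 = 7
te_B = (8 + 4·12 + 16)/6 = 72/6 = 12
te_C = (2 + 4·4 + 6)/6 = 24/6 = 4
te_D = (4 + 4·5 + 6)/6 = 30/6 = 5
te_E = (3 + 4·9 + 15)/6 = 54/6 = 9
te_F = (7 + 4·9 + 17)/6 = 60/6 = 10
te_G = (2 + 4·6 + 16)/6 = 42/6 = 7

Forward pass:
ES_A = 0; EF_A = 7
ES_B = 0; EF_B = 12
ES_C = 7; EF_C = 7+4 = 11
ES_D = max(EF_A=7, EF_B=12) = 12; EF_D = 12+5 = 17
ES_E = max(EF_A=7, EF_B=12) = 12; EF_E = 12+9 = 21
ES_F = max(EF_B=12, EF_C=11) = 12; EF_F = 12+10 = 22
ES_G = max(EF_C=11, EF_D=17, EF_E=21, EF_F=22) = 22; EF_G = 22+7 = 29
Expected project duration μ = 29 days. Critical path: B → F → G.

Backward pass:
LF_G = 29; LS_G = 29−7 = 22
LF_F = LS_G = 22; LS_F = 22−10 = 12
LF_E = LS_G = 22; LS_E = 22−9 = 13
LF_D = LS_G = 22; LS_D = 22−5 = 17
LF_C = min(LS_F=12, LS_G=22) = 12; LS_C = 12−4 = 8
LF_B = min(LS_D=17, LS_E=13, LS_F=12) = 12; LS_B = 12−12 = 0
LF_A = min(LS_C=8, LS_D=17, LS_E=13) = 8; LS_A = 8−7 = 1
Slack_D = LS_D − ES_D = 17 − 12 = 5

5 days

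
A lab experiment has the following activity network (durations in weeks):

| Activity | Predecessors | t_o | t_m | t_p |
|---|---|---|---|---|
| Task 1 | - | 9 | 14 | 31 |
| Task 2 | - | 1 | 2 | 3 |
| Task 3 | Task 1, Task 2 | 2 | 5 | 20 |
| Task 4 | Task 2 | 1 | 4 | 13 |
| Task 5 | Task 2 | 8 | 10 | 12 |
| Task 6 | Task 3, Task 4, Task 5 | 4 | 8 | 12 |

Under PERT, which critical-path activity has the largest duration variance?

te_Task 1 = (9 + 4·14 + 31)/6 = 96/6 = 16; σ²_Task 1 = ((31−9)/6)² = 13.444
te_Task 2 = (1 + 4·2 + 3)/6 = 12/6 = 2; σ²_Task 2 = ((3−1)/6)² = 0.111
te_Task 3 = (2 + 4·5 + 20)/6 = 42/6 = 7; σ²_Task 3 = ((20−2)/6)² = 9.000
te_Task 4 = (1 + 4·4 + 13)/6 = 30/6 = 5; σ²_Task 4 = ((13−1)/6)² = 4.000
te_Task 5 = (8 + 4·10 + 12)/6 = 60/6 = 10; σ²_Task 5 = ((12−8)/6)² = 0.444
te_Task 6 = (4 + 4·8 + 12)/6 = 48/6 = 8; σ²_Task 6 = ((12−4)/6)² = 1.778

Forward pass:
ES_Task 1 = 0; EF_Task 1 = 16
ES_Task 2 = 0; EF_Task 2 = 2
ES_Task 3 = max(EF_Task 1=16, EF_Task 2=2) = 16; EF_Task 3 = 16+7 = 23
ES_Task 4 = 2; EF_Task 4 = 2+5 = 7
ES_Task 5 = 2; EF_Task 5 = 2+10 = 12
ES_Task 6 = max(EF_Task 3=23, EF_Task 4=7, EF_Task 5=12) = 23; EF_Task 6 = 23+8 = 31
Expected project duration μ = 31 weeks. Critical path: Task 1 → Task 3 → Task 6.

Variances on critical path: σ²_Task 1=13.444, σ²_Task 3=9.000, σ²_Task 6=1.778.
Largest is σ²_Task 1 = 13.444.

Task 1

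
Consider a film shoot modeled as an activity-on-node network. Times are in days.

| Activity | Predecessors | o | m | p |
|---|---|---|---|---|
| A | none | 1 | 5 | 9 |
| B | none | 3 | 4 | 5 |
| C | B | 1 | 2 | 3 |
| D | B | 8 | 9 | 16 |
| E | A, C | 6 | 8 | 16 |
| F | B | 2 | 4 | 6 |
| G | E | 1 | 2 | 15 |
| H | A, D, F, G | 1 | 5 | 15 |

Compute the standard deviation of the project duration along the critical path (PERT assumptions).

te_A = (1 + 4·5 + 9)/6 = 30/6 = 5; σ²_A = ((9−1)/6)² = 1.778
te_B = (3 + 4·4 + 5)/6 = 24/6 = 4; σ²_B = ((5−3)/6)² = 0.111
te_C = (1 + 4·2 + 3)/6 = 12/6 = 2; σ²_C = ((3−1)/6)² = 0.111
te_D = (8 + 4·9 + 16)/6 = 60/6 = 10; σ²_D = ((16−8)/6)² = 1.778
te_E = (6 + 4·8 + 16)/6 = 54/6 = 9; σ²_E = ((16−6)/6)² = 2.778
te_F = (2 + 4·4 + 6)/6 = 24/6 = 4; σ²_F = ((6−2)/6)² = 0.444
te_G = (1 + 4·2 + 15)/6 = 24/6 = 4; σ²_G = ((15−1)/6)² = 5.444
te_H = (1 + 4·5 + 15)/6 = 36/6 = 6; σ²_H = ((15−1)/6)² = 5.444

Forward pass:
ES_A = 0; EF_A = 5
ES_B = 0; EF_B = 4
ES_C = 4; EF_C = 4+2 = 6
ES_D = 4; EF_D = 4+10 = 14
ES_E = max(EF_A=5, EF_C=6) = 6; EF_E = 6+9 = 15
ES_F = 4; EF_F = 4+4 = 8
ES_G = 15; EF_G = 15+4 = 19
ES_H = max(EF_A=5, EF_D=14, EF_F=8, EF_G=19) = 19; EF_H = 19+6 = 25
Expected project duration μ = 25 days. Critical path: B → C → E → G → H.

Variance along critical path = 0.111 + 0.111 + 2.778 + 5.444 + 5.444 = 13.889
σ = √13.889 = 3.727 days

3.73 days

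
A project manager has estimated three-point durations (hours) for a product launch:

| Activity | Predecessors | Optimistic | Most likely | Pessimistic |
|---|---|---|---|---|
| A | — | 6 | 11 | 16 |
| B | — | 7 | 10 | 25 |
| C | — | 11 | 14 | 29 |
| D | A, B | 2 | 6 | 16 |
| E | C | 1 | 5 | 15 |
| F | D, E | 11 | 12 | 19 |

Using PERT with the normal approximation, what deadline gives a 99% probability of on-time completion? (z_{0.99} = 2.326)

te_A = (6 + 4·11 + 16)/6 = 66/6 = 11; σ²_A = ((16−6)/6)² = 2.778
te_B = (7 + 4·10 + 25)/6 = 72/6 = 12; σ²_B = ((25−7)/6)² = 9.000
te_C = (11 + 4·14 + 29)/6 = 96/6 = 16; σ²_C = ((29−11)/6)² = 9.000
te_D = (2 + 4·6 + 16)/6 = 42/6 = 7; σ²_D = ((16−2)/6)² = 5.444
te_E = (1 + 4·5 + 15)/6 = 36/6 = 6; σ²_E = ((15−1)/6)² = 5.444
te_F = (11 + 4·12 + 19)/6 = 78/6 = 13; σ²_F = ((19−11)/6)² = 1.778

Forward pass:
ES_A = 0; EF_A = 11
ES_B = 0; EF_B = 12
ES_C = 0; EF_C = 16
ES_D = max(EF_A=11, EF_B=12) = 12; EF_D = 12+7 = 19
ES_E = 16; EF_E = 16+6 = 22
ES_F = max(EF_D=19, EF_E=22) = 22; EF_F = 22+13 = 35
Expected project duration μ = 35 hours. Critical path: C → E → F.

Variance along critical path = 9.000 + 5.444 + 1.778 = 16.222; σ = 4.028 hours.
D = μ + z·σ = 35 + 2.326·4.028 = 44.4 hours

44.4 hours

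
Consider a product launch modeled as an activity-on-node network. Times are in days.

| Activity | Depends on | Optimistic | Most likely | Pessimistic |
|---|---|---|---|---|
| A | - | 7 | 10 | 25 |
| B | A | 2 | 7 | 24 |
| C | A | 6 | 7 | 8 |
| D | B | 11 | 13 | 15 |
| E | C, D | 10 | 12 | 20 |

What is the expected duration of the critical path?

te_A = (7 + 4·10 + 25)/6 = 72/6 = 12
te_B = (2 + 4·7 + 24)/6 = 54/6 = 9
te_C = (6 + 4·7 + 8)/6 = 42/6 = 7
te_D = (11 + 4·13 + 15)/6 = 78/6 = 13
te_E = (10 + 4·12 + 20)/6 = 78/6 = 13

Forward pass:
ES_A = 0; EF_A = 12
ES_B = 12; EF_B = 12+9 = 21
ES_C = 12; EF_C = 12+7 = 19
ES_D = 21; EF_D = 21+13 = 34
ES_E = max(EF_C=19, EF_D=34) = 34; EF_E = 34+13 = 47
Expected project duration μ = 47 days. Critical path: A → B → D → E.

47 days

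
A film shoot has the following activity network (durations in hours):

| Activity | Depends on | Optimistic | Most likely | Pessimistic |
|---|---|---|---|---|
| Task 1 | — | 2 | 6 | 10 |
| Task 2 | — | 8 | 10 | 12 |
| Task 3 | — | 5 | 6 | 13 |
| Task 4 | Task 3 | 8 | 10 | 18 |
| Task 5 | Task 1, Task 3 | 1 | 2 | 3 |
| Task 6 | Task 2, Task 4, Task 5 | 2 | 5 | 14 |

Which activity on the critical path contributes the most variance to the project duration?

Task 6

te_Task 1 = (2 + 4·6 + 10)/6 = 36/6 = 6; σ²_Task 1 = ((10−2)/6)² = 1.778
te_Task 2 = (8 + 4·10 + 12)/6 = 60/6 = 10; σ²_Task 2 = ((12−8)/6)² = 0.444
te_Task 3 = (5 + 4·6 + 13)/6 = 42/6 = 7; σ²_Task 3 = ((13−5)/6)² = 1.778
te_Task 4 = (8 + 4·10 + 18)/6 = 66/6 = 11; σ²_Task 4 = ((18−8)/6)² = 2.778
te_Task 5 = (1 + 4·2 + 3)/6 = 12/6 = 2; σ²_Task 5 = ((3−1)/6)² = 0.111
te_Task 6 = (2 + 4·5 + 14)/6 = 36/6 = 6; σ²_Task 6 = ((14−2)/6)² = 4.000

Forward pass:
ES_Task 1 = 0; EF_Task 1 = 6
ES_Task 2 = 0; EF_Task 2 = 10
ES_Task 3 = 0; EF_Task 3 = 7
ES_Task 4 = 7; EF_Task 4 = 7+11 = 18
ES_Task 5 = max(EF_Task 1=6, EF_Task 3=7) = 7; EF_Task 5 = 7+2 = 9
ES_Task 6 = max(EF_Task 2=10, EF_Task 4=18, EF_Task 5=9) = 18; EF_Task 6 = 18+6 = 24
Expected project duration μ = 24 hours. Critical path: Task 3 → Task 4 → Task 6.

Variances on critical path: σ²_Task 3=1.778, σ²_Task 4=2.778, σ²_Task 6=4.000.
Largest is σ²_Task 6 = 4.000.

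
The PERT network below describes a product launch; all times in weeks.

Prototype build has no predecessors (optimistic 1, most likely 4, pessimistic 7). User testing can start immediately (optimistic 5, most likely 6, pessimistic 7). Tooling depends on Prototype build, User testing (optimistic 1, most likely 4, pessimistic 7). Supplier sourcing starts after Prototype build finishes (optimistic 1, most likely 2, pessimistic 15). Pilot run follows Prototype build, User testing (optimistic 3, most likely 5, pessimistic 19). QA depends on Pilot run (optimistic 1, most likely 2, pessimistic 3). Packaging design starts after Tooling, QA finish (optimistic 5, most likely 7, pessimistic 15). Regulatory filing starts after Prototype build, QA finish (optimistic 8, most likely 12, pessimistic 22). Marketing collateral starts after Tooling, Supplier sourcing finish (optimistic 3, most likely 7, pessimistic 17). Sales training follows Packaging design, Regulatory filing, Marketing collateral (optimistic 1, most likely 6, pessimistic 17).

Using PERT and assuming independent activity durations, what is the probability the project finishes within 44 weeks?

te_Prototype build = (1 + 4·4 + 7)/6 = 24/6 = 4; σ²_Prototype build = ((7−1)/6)² = 1.000
te_User testing = (5 + 4·6 + 7)/6 = 36/6 = 6; σ²_User testing = ((7−5)/6)² = 0.111
te_Tooling = (1 + 4·4 + 7)/6 = 24/6 = 4; σ²_Tooling = ((7−1)/6)² = 1.000
te_Supplier sourcing = (1 + 4·2 + 15)/6 = 24/6 = 4; σ²_Supplier sourcing = ((15−1)/6)² = 5.444
te_Pilot run = (3 + 4·5 + 19)/6 = 42/6 = 7; σ²_Pilot run = ((19−3)/6)² = 7.111
te_QA = (1 + 4·2 + 3)/6 = 12/6 = 2; σ²_QA = ((3−1)/6)² = 0.111
te_Packaging design = (5 + 4·7 + 15)/6 = 48/6 = 8; σ²_Packaging design = ((15−5)/6)² = 2.778
te_Regulatory filing = (8 + 4·12 + 22)/6 = 78/6 = 13; σ²_Regulatory filing = ((22−8)/6)² = 5.444
te_Marketing collateral = (3 + 4·7 + 17)/6 = 48/6 = 8; σ²_Marketing collateral = ((17−3)/6)² = 5.444
te_Sales training = (1 + 4·6 + 17)/6 = 42/6 = 7; σ²_Sales training = ((17−1)/6)² = 7.111

Forward pass:
ES_Prototype build = 0; EF_Prototype build = 4
ES_User testing = 0; EF_User testing = 6
ES_Tooling = max(EF_Prototype build=4, EF_User testing=6) = 6; EF_Tooling = 6+4 = 10
ES_Supplier sourcing = 4; EF_Supplier sourcing = 4+4 = 8
ES_Pilot run = max(EF_Prototype build=4, EF_User testing=6) = 6; EF_Pilot run = 6+7 = 13
ES_QA = 13; EF_QA = 13+2 = 15
ES_Packaging design = max(EF_Tooling=10, EF_QA=15) = 15; EF_Packaging design = 15+8 = 23
ES_Regulatory filing = max(EF_Prototype build=4, EF_QA=15) = 15; EF_Regulatory filing = 15+13 = 28
ES_Marketing collateral = max(EF_Tooling=10, EF_Supplier sourcing=8) = 10; EF_Marketing collateral = 10+8 = 18
ES_Sales training = max(EF_Packaging design=23, EF_Regulatory filing=28, EF_Marketing collateral=18) = 28; EF_Sales training = 28+7 = 35
Expected project duration μ = 35 weeks. Critical path: User testing → Pilot run → QA → Regulatory filing → Sales training.

Variance along critical path = 0.111 + 7.111 + 0.111 + 5.444 + 7.111 = 19.889; σ = √19.889 = 4.460 weeks.
Z = (44 − 35) / 4.460 = 2.018
P(T ≤ 44) = Φ(2.018) ≈ 0.978

0.978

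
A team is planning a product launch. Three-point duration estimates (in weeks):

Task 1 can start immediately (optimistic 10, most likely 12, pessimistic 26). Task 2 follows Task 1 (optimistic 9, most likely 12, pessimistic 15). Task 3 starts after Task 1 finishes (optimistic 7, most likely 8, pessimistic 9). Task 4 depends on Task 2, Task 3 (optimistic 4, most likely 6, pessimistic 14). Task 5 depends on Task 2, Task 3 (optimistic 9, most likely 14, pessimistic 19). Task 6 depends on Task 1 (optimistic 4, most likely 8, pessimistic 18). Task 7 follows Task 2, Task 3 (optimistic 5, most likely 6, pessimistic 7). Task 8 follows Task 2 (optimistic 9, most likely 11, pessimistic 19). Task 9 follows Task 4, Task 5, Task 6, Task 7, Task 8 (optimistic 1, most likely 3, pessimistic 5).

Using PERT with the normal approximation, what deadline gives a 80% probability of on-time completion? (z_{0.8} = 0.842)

te_Task 1 = (10 + 4·12 + 26)/6 = 84/6 = 14; σ²_Task 1 = ((26−10)/6)² = 7.111
te_Task 2 = (9 + 4·12 + 15)/6 = 72/6 = 12; σ²_Task 2 = ((15−9)/6)² = 1.000
te_Task 3 = (7 + 4·8 + 9)/6 = 48/6 = 8; σ²_Task 3 = ((9−7)/6)² = 0.111
te_Task 4 = (4 + 4·6 + 14)/6 = 42/6 = 7; σ²_Task 4 = ((14−4)/6)² = 2.778
te_Task 5 = (9 + 4·14 + 19)/6 = 84/6 = 14; σ²_Task 5 = ((19−9)/6)² = 2.778
te_Task 6 = (4 + 4·8 + 18)/6 = 54/6 = 9; σ²_Task 6 = ((18−4)/6)² = 5.444
te_Task 7 = (5 + 4·6 + 7)/6 = 36/6 = 6; σ²_Task 7 = ((7−5)/6)² = 0.111
te_Task 8 = (9 + 4·11 + 19)/6 = 72/6 = 12; σ²_Task 8 = ((19−9)/6)² = 2.778
te_Task 9 = (1 + 4·3 + 5)/6 = 18/6 = 3; σ²_Task 9 = ((5−1)/6)² = 0.444

Forward pass:
ES_Task 1 = 0; EF_Task 1 = 14
ES_Task 2 = 14; EF_Task 2 = 14+12 = 26
ES_Task 3 = 14; EF_Task 3 = 14+8 = 22
ES_Task 4 = max(EF_Task 2=26, EF_Task 3=22) = 26; EF_Task 4 = 26+7 = 33
ES_Task 5 = max(EF_Task 2=26, EF_Task 3=22) = 26; EF_Task 5 = 26+14 = 40
ES_Task 6 = 14; EF_Task 6 = 14+9 = 23
ES_Task 7 = max(EF_Task 2=26, EF_Task 3=22) = 26; EF_Task 7 = 26+6 = 32
ES_Task 8 = 26; EF_Task 8 = 26+12 = 38
ES_Task 9 = max(EF_Task 4=33, EF_Task 5=40, EF_Task 6=23, EF_Task 7=32, EF_Task 8=38) = 40; EF_Task 9 = 40+3 = 43
Expected project duration μ = 43 weeks. Critical path: Task 1 → Task 2 → Task 5 → Task 9.

Variance along critical path = 7.111 + 1.000 + 2.778 + 0.444 = 11.333; σ = 3.367 weeks.
D = μ + z·σ = 43 + 0.842·3.367 = 45.8 weeks

45.8 weeks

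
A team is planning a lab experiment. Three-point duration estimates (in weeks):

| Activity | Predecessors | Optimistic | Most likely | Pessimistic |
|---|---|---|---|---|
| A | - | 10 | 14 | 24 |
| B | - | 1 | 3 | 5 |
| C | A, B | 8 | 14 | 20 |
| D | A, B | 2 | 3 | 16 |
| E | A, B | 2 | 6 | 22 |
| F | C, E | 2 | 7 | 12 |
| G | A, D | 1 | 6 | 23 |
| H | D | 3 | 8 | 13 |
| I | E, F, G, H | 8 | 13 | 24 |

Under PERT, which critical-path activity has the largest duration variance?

I

te_A = (10 + 4·14 + 24)/6 = 90/6 = 15; σ²_A = ((24−10)/6)² = 5.444
te_B = (1 + 4·3 + 5)/6 = 18/6 = 3; σ²_B = ((5−1)/6)² = 0.444
te_C = (8 + 4·14 + 20)/6 = 84/6 = 14; σ²_C = ((20−8)/6)² = 4.000
te_D = (2 + 4·3 + 16)/6 = 30/6 = 5; σ²_D = ((16−2)/6)² = 5.444
te_E = (2 + 4·6 + 22)/6 = 48/6 = 8; σ²_E = ((22−2)/6)² = 11.111
te_F = (2 + 4·7 + 12)/6 = 42/6 = 7; σ²_F = ((12−2)/6)² = 2.778
te_G = (1 + 4·6 + 23)/6 = 48/6 = 8; σ²_G = ((23−1)/6)² = 13.444
te_H = (3 + 4·8 + 13)/6 = 48/6 = 8; σ²_H = ((13−3)/6)² = 2.778
te_I = (8 + 4·13 + 24)/6 = 84/6 = 14; σ²_I = ((24−8)/6)² = 7.111

Forward pass:
ES_A = 0; EF_A = 15
ES_B = 0; EF_B = 3
ES_C = max(EF_A=15, EF_B=3) = 15; EF_C = 15+14 = 29
ES_D = max(EF_A=15, EF_B=3) = 15; EF_D = 15+5 = 20
ES_E = max(EF_A=15, EF_B=3) = 15; EF_E = 15+8 = 23
ES_F = max(EF_C=29, EF_E=23) = 29; EF_F = 29+7 = 36
ES_G = max(EF_A=15, EF_D=20) = 20; EF_G = 20+8 = 28
ES_H = 20; EF_H = 20+8 = 28
ES_I = max(EF_E=23, EF_F=36, EF_G=28, EF_H=28) = 36; EF_I = 36+14 = 50
Expected project duration μ = 50 weeks. Critical path: A → C → F → I.

Variances on critical path: σ²_A=5.444, σ²_C=4.000, σ²_F=2.778, σ²_I=7.111.
Largest is σ²_I = 7.111.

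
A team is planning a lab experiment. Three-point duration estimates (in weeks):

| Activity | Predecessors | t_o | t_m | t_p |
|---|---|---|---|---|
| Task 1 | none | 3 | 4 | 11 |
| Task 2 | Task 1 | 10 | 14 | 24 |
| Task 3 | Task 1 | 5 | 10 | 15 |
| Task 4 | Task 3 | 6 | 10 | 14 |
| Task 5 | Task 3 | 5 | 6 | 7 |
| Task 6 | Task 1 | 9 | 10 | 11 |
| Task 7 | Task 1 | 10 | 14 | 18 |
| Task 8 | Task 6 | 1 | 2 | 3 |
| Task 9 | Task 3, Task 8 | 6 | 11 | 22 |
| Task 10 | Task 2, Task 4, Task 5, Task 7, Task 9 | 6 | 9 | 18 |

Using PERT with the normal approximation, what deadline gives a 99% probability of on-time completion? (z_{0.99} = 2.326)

te_Task 1 = (3 + 4·4 + 11)/6 = 30/6 = 5; σ²_Task 1 = ((11−3)/6)² = 1.778
te_Task 2 = (10 + 4·14 + 24)/6 = 90/6 = 15; σ²_Task 2 = ((24−10)/6)² = 5.444
te_Task 3 = (5 + 4·10 + 15)/6 = 60/6 = 10; σ²_Task 3 = ((15−5)/6)² = 2.778
te_Task 4 = (6 + 4·10 + 14)/6 = 60/6 = 10; σ²_Task 4 = ((14−6)/6)² = 1.778
te_Task 5 = (5 + 4·6 + 7)/6 = 36/6 = 6; σ²_Task 5 = ((7−5)/6)² = 0.111
te_Task 6 = (9 + 4·10 + 11)/6 = 60/6 = 10; σ²_Task 6 = ((11−9)/6)² = 0.111
te_Task 7 = (10 + 4·14 + 18)/6 = 84/6 = 14; σ²_Task 7 = ((18−10)/6)² = 1.778
te_Task 8 = (1 + 4·2 + 3)/6 = 12/6 = 2; σ²_Task 8 = ((3−1)/6)² = 0.111
te_Task 9 = (6 + 4·11 + 22)/6 = 72/6 = 12; σ²_Task 9 = ((22−6)/6)² = 7.111
te_Task 10 = (6 + 4·9 + 18)/6 = 60/6 = 10; σ²_Task 10 = ((18−6)/6)² = 4.000

Forward pass:
ES_Task 1 = 0; EF_Task 1 = 5
ES_Task 2 = 5; EF_Task 2 = 5+15 = 20
ES_Task 3 = 5; EF_Task 3 = 5+10 = 15
ES_Task 4 = 15; EF_Task 4 = 15+10 = 25
ES_Task 5 = 15; EF_Task 5 = 15+6 = 21
ES_Task 6 = 5; EF_Task 6 = 5+10 = 15
ES_Task 7 = 5; EF_Task 7 = 5+14 = 19
ES_Task 8 = 15; EF_Task 8 = 15+2 = 17
ES_Task 9 = max(EF_Task 3=15, EF_Task 8=17) = 17; EF_Task 9 = 17+12 = 29
ES_Task 10 = max(EF_Task 2=20, EF_Task 4=25, EF_Task 5=21, EF_Task 7=19, EF_Task 9=29) = 29; EF_Task 10 = 29+10 = 39
Expected project duration μ = 39 weeks. Critical path: Task 1 → Task 6 → Task 8 → Task 9 → Task 10.

Variance along critical path = 1.778 + 0.111 + 0.111 + 7.111 + 4.000 = 13.111; σ = 3.621 weeks.
D = μ + z·σ = 39 + 2.326·3.621 = 47.4 weeks

47.4 weeks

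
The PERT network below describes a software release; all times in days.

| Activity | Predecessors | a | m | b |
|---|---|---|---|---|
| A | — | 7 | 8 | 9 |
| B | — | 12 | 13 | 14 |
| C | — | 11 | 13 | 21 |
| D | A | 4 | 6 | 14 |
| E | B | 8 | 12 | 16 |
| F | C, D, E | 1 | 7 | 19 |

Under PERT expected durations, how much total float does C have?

11 days

te_A = (7 + 4·8 + 9)/6 = 48/6 = 8
te_B = (12 + 4·13 + 14)/6 = 78/6 = 13
te_C = (11 + 4·13 + 21)/6 = 84/6 = 14
te_D = (4 + 4·6 + 14)/6 = 42/6 = 7
te_E = (8 + 4·12 + 16)/6 = 72/6 = 12
te_F = (1 + 4·7 + 19)/6 = 48/6 = 8

Forward pass:
ES_A = 0; EF_A = 8
ES_B = 0; EF_B = 13
ES_C = 0; EF_C = 14
ES_D = 8; EF_D = 8+7 = 15
ES_E = 13; EF_E = 13+12 = 25
ES_F = max(EF_C=14, EF_D=15, EF_E=25) = 25; EF_F = 25+8 = 33
Expected project duration μ = 33 days. Critical path: B → E → F.

Backward pass:
LF_F = 33; LS_F = 33−8 = 25
LF_E = LS_F = 25; LS_E = 25−12 = 13
LF_D = LS_F = 25; LS_D = 25−7 = 18
LF_C = LS_F = 25; LS_C = 25−14 = 11
LF_B = LS_E = 13; LS_B = 13−13 = 0
LF_A = LS_D = 18; LS_A = 18−8 = 10
Slack_C = LS_C − ES_C = 11 − 0 = 11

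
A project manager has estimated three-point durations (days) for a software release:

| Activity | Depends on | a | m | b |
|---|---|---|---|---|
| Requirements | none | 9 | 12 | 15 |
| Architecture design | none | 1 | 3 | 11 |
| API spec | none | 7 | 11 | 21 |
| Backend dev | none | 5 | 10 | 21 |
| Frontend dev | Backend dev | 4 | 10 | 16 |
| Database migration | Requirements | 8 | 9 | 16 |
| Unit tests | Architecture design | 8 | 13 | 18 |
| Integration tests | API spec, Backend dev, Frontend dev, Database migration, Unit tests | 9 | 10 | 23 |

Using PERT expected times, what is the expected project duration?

te_Requirements = (9 + 4·12 + 15)/6 = 72/6 = 12
te_Architecture design = (1 + 4·3 + 11)/6 = 24/6 = 4
te_API spec = (7 + 4·11 + 21)/6 = 72/6 = 12
te_Backend dev = (5 + 4·10 + 21)/6 = 66/6 = 11
te_Frontend dev = (4 + 4·10 + 16)/6 = 60/6 = 10
te_Database migration = (8 + 4·9 + 16)/6 = 60/6 = 10
te_Unit tests = (8 + 4·13 + 18)/6 = 78/6 = 13
te_Integration tests = (9 + 4·10 + 23)/6 = 72/6 = 12

Forward pass:
ES_Requirements = 0; EF_Requirements = 12
ES_Architecture design = 0; EF_Architecture design = 4
ES_API spec = 0; EF_API spec = 12
ES_Backend dev = 0; EF_Backend dev = 11
ES_Frontend dev = 11; EF_Frontend dev = 11+10 = 21
ES_Database migration = 12; EF_Database migration = 12+10 = 22
ES_Unit tests = 4; EF_Unit tests = 4+13 = 17
ES_Integration tests = max(EF_API spec=12, EF_Backend dev=11, EF_Frontend dev=21, EF_Database migration=22, EF_Unit tests=17) = 22; EF_Integration tests = 22+12 = 34
Expected project duration μ = 34 days. Critical path: Requirements → Database migration → Integration tests.

34 days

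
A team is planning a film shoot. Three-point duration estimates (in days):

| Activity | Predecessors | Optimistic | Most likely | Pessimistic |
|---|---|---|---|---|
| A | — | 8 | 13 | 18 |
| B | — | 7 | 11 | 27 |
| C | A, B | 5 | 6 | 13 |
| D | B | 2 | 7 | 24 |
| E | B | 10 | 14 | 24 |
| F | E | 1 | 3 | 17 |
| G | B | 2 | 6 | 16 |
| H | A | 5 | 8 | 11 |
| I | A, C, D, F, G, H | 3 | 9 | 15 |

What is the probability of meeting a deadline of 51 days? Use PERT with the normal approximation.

te_A = (8 + 4·13 + 18)/6 = 78/6 = 13; σ²_A = ((18−8)/6)² = 2.778
te_B = (7 + 4·11 + 27)/6 = 78/6 = 13; σ²_B = ((27−7)/6)² = 11.111
te_C = (5 + 4·6 + 13)/6 = 42/6 = 7; σ²_C = ((13−5)/6)² = 1.778
te_D = (2 + 4·7 + 24)/6 = 54/6 = 9; σ²_D = ((24−2)/6)² = 13.444
te_E = (10 + 4·14 + 24)/6 = 90/6 = 15; σ²_E = ((24−10)/6)² = 5.444
te_F = (1 + 4·3 + 17)/6 = 30/6 = 5; σ²_F = ((17−1)/6)² = 7.111
te_G = (2 + 4·6 + 16)/6 = 42/6 = 7; σ²_G = ((16−2)/6)² = 5.444
te_H = (5 + 4·8 + 11)/6 = 48/6 = 8; σ²_H = ((11−5)/6)² = 1.000
te_I = (3 + 4·9 + 15)/6 = 54/6 = 9; σ²_I = ((15−3)/6)² = 4.000

Forward pass:
ES_A = 0; EF_A = 13
ES_B = 0; EF_B = 13
ES_C = max(EF_A=13, EF_B=13) = 13; EF_C = 13+7 = 20
ES_D = 13; EF_D = 13+9 = 22
ES_E = 13; EF_E = 13+15 = 28
ES_F = 28; EF_F = 28+5 = 33
ES_G = 13; EF_G = 13+7 = 20
ES_H = 13; EF_H = 13+8 = 21
ES_I = max(EF_A=13, EF_C=20, EF_D=22, EF_F=33, EF_G=20, EF_H=21) = 33; EF_I = 33+9 = 42
Expected project duration μ = 42 days. Critical path: B → E → F → I.

Variance along critical path = 11.111 + 5.444 + 7.111 + 4.000 = 27.667; σ = √27.667 = 5.260 days.
Z = (51 − 42) / 5.260 = 1.711
P(T ≤ 51) = Φ(1.711) ≈ 0.956

0.956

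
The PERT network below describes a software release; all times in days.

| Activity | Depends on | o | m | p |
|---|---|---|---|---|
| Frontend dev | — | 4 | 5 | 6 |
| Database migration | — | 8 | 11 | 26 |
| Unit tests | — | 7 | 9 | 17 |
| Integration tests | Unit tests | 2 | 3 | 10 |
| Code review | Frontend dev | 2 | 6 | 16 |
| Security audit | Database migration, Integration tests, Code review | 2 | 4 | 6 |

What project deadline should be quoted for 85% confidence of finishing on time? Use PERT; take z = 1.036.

20.3 days

te_Frontend dev = (4 + 4·5 + 6)/6 = 30/6 = 5; σ²_Frontend dev = ((6−4)/6)² = 0.111
te_Database migration = (8 + 4·11 + 26)/6 = 78/6 = 13; σ²_Database migration = ((26−8)/6)² = 9.000
te_Unit tests = (7 + 4·9 + 17)/6 = 60/6 = 10; σ²_Unit tests = ((17−7)/6)² = 2.778
te_Integration tests = (2 + 4·3 + 10)/6 = 24/6 = 4; σ²_Integration tests = ((10−2)/6)² = 1.778
te_Code review = (2 + 4·6 + 16)/6 = 42/6 = 7; σ²_Code review = ((16−2)/6)² = 5.444
te_Security audit = (2 + 4·4 + 6)/6 = 24/6 = 4; σ²_Security audit = ((6−2)/6)² = 0.444

Forward pass:
ES_Frontend dev = 0; EF_Frontend dev = 5
ES_Database migration = 0; EF_Database migration = 13
ES_Unit tests = 0; EF_Unit tests = 10
ES_Integration tests = 10; EF_Integration tests = 10+4 = 14
ES_Code review = 5; EF_Code review = 5+7 = 12
ES_Security audit = max(EF_Database migration=13, EF_Integration tests=14, EF_Code review=12) = 14; EF_Security audit = 14+4 = 18
Expected project duration μ = 18 days. Critical path: Unit tests → Integration tests → Security audit.

Variance along critical path = 2.778 + 1.778 + 0.444 = 5.000; σ = 2.236 days.
D = μ + z·σ = 18 + 1.036·2.236 = 20.3 days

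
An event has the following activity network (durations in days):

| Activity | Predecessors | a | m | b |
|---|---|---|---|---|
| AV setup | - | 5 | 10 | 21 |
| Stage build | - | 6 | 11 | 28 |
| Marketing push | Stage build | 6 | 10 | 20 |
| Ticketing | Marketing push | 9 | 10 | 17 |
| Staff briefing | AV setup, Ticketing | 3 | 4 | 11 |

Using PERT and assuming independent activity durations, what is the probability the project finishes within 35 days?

0.146

te_AV setup = (5 + 4·10 + 21)/6 = 66/6 = 11; σ²_AV setup = ((21−5)/6)² = 7.111
te_Stage build = (6 + 4·11 + 28)/6 = 78/6 = 13; σ²_Stage build = ((28−6)/6)² = 13.444
te_Marketing push = (6 + 4·10 + 20)/6 = 66/6 = 11; σ²_Marketing push = ((20−6)/6)² = 5.444
te_Ticketing = (9 + 4·10 + 17)/6 = 66/6 = 11; σ²_Ticketing = ((17−9)/6)² = 1.778
te_Staff briefing = (3 + 4·4 + 11)/6 = 30/6 = 5; σ²_Staff briefing = ((11−3)/6)² = 1.778

Forward pass:
ES_AV setup = 0; EF_AV setup = 11
ES_Stage build = 0; EF_Stage build = 13
ES_Marketing push = 13; EF_Marketing push = 13+11 = 24
ES_Ticketing = 24; EF_Ticketing = 24+11 = 35
ES_Staff briefing = max(EF_AV setup=11, EF_Ticketing=35) = 35; EF_Staff briefing = 35+5 = 40
Expected project duration μ = 40 days. Critical path: Stage build → Marketing push → Ticketing → Staff briefing.

Variance along critical path = 13.444 + 5.444 + 1.778 + 1.778 = 22.444; σ = √22.444 = 4.738 days.
Z = (35 − 40) / 4.738 = -1.055
P(T ≤ 35) = Φ(-1.055) ≈ 0.146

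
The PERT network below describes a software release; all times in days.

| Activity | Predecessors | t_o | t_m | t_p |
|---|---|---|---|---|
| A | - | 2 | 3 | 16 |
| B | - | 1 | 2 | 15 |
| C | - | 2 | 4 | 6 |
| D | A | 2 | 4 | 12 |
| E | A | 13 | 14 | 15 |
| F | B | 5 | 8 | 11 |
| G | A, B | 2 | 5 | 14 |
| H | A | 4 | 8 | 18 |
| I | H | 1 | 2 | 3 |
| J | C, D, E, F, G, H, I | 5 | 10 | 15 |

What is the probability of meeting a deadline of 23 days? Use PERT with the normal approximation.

0.019

te_A = (2 + 4·3 + 16)/6 = 30/6 = 5; σ²_A = ((16−2)/6)² = 5.444
te_B = (1 + 4·2 + 15)/6 = 24/6 = 4; σ²_B = ((15−1)/6)² = 5.444
te_C = (2 + 4·4 + 6)/6 = 24/6 = 4; σ²_C = ((6−2)/6)² = 0.444
te_D = (2 + 4·4 + 12)/6 = 30/6 = 5; σ²_D = ((12−2)/6)² = 2.778
te_E = (13 + 4·14 + 15)/6 = 84/6 = 14; σ²_E = ((15−13)/6)² = 0.111
te_F = (5 + 4·8 + 11)/6 = 48/6 = 8; σ²_F = ((11−5)/6)² = 1.000
te_G = (2 + 4·5 + 14)/6 = 36/6 = 6; σ²_G = ((14−2)/6)² = 4.000
te_H = (4 + 4·8 + 18)/6 = 54/6 = 9; σ²_H = ((18−4)/6)² = 5.444
te_I = (1 + 4·2 + 3)/6 = 12/6 = 2; σ²_I = ((3−1)/6)² = 0.111
te_J = (5 + 4·10 + 15)/6 = 60/6 = 10; σ²_J = ((15−5)/6)² = 2.778

Forward pass:
ES_A = 0; EF_A = 5
ES_B = 0; EF_B = 4
ES_C = 0; EF_C = 4
ES_D = 5; EF_D = 5+5 = 10
ES_E = 5; EF_E = 5+14 = 19
ES_F = 4; EF_F = 4+8 = 12
ES_G = max(EF_A=5, EF_B=4) = 5; EF_G = 5+6 = 11
ES_H = 5; EF_H = 5+9 = 14
ES_I = 14; EF_I = 14+2 = 16
ES_J = max(EF_C=4, EF_D=10, EF_E=19, EF_F=12, EF_G=11, EF_H=14, EF_I=16) = 19; EF_J = 19+10 = 29
Expected project duration μ = 29 days. Critical path: A → E → J.

Variance along critical path = 5.444 + 0.111 + 2.778 = 8.333; σ = √8.333 = 2.887 days.
Z = (23 − 29) / 2.887 = -2.078
P(T ≤ 23) = Φ(-2.078) ≈ 0.019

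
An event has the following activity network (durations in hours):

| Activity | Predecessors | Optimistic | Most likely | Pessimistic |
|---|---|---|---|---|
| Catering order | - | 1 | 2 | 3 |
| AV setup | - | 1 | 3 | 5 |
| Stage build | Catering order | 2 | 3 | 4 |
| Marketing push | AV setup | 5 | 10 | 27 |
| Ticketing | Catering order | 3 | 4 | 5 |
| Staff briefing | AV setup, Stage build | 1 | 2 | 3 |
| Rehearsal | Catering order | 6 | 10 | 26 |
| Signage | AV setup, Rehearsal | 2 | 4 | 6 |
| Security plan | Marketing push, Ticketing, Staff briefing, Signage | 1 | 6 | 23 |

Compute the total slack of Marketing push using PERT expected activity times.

3 hours

te_Catering order = (1 + 4·2 + 3)/6 = 12/6 = 2
te_AV setup = (1 + 4·3 + 5)/6 = 18/6 = 3
te_Stage build = (2 + 4·3 + 4)/6 = 18/6 = 3
te_Marketing push = (5 + 4·10 + 27)/6 = 72/6 = 12
te_Ticketing = (3 + 4·4 + 5)/6 = 24/6 = 4
te_Staff briefing = (1 + 4·2 + 3)/6 = 12/6 = 2
te_Rehearsal = (6 + 4·10 + 26)/6 = 72/6 = 12
te_Signage = (2 + 4·4 + 6)/6 = 24/6 = 4
te_Security plan = (1 + 4·6 + 23)/6 = 48/6 = 8

Forward pass:
ES_Catering order = 0; EF_Catering order = 2
ES_AV setup = 0; EF_AV setup = 3
ES_Stage build = 2; EF_Stage build = 2+3 = 5
ES_Marketing push = 3; EF_Marketing push = 3+12 = 15
ES_Ticketing = 2; EF_Ticketing = 2+4 = 6
ES_Staff briefing = max(EF_AV setup=3, EF_Stage build=5) = 5; EF_Staff briefing = 5+2 = 7
ES_Rehearsal = 2; EF_Rehearsal = 2+12 = 14
ES_Signage = max(EF_AV setup=3, EF_Rehearsal=14) = 14; EF_Signage = 14+4 = 18
ES_Security plan = max(EF_Marketing push=15, EF_Ticketing=6, EF_Staff briefing=7, EF_Signage=18) = 18; EF_Security plan = 18+8 = 26
Expected project duration μ = 26 hours. Critical path: Catering order → Rehearsal → Signage → Security plan.

Backward pass:
LF_Security plan = 26; LS_Security plan = 26−8 = 18
LF_Signage = LS_Security plan = 18; LS_Signage = 18−4 = 14
LF_Rehearsal = LS_Signage = 14; LS_Rehearsal = 14−12 = 2
LF_Staff briefing = LS_Security plan = 18; LS_Staff briefing = 18−2 = 16
LF_Ticketing = LS_Security plan = 18; LS_Ticketing = 18−4 = 14
LF_Marketing push = LS_Security plan = 18; LS_Marketing push = 18−12 = 6
LF_Stage build = LS_Staff briefing = 16; LS_Stage build = 16−3 = 13
LF_AV setup = min(LS_Marketing push=6, LS_Staff briefing=16, LS_Signage=14) = 6; LS_AV setup = 6−3 = 3
LF_Catering order = min(LS_Stage build=13, LS_Ticketing=14, LS_Rehearsal=2) = 2; LS_Catering order = 2−2 = 0
Slack_Marketing push = LS_Marketing push − ES_Marketing push = 6 − 3 = 3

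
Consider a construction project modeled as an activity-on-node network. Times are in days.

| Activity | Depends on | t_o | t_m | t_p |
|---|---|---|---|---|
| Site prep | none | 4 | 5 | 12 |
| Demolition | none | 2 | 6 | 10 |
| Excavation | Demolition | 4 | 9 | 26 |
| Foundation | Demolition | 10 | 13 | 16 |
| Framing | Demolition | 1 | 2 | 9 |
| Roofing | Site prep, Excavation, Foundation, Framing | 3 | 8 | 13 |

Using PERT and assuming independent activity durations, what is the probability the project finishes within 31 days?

0.955

te_Site prep = (4 + 4·5 + 12)/6 = 36/6 = 6; σ²_Site prep = ((12−4)/6)² = 1.778
te_Demolition = (2 + 4·6 + 10)/6 = 36/6 = 6; σ²_Demolition = ((10−2)/6)² = 1.778
te_Excavation = (4 + 4·9 + 26)/6 = 66/6 = 11; σ²_Excavation = ((26−4)/6)² = 13.444
te_Foundation = (10 + 4·13 + 16)/6 = 78/6 = 13; σ²_Foundation = ((16−10)/6)² = 1.000
te_Framing = (1 + 4·2 + 9)/6 = 18/6 = 3; σ²_Framing = ((9−1)/6)² = 1.778
te_Roofing = (3 + 4·8 + 13)/6 = 48/6 = 8; σ²_Roofing = ((13−3)/6)² = 2.778

Forward pass:
ES_Site prep = 0; EF_Site prep = 6
ES_Demolition = 0; EF_Demolition = 6
ES_Excavation = 6; EF_Excavation = 6+11 = 17
ES_Foundation = 6; EF_Foundation = 6+13 = 19
ES_Framing = 6; EF_Framing = 6+3 = 9
ES_Roofing = max(EF_Site prep=6, EF_Excavation=17, EF_Foundation=19, EF_Framing=9) = 19; EF_Roofing = 19+8 = 27
Expected project duration μ = 27 days. Critical path: Demolition → Foundation → Roofing.

Variance along critical path = 1.778 + 1.000 + 2.778 = 5.556; σ = √5.556 = 2.357 days.
Z = (31 − 27) / 2.357 = 1.697
P(T ≤ 31) = Φ(1.697) ≈ 0.955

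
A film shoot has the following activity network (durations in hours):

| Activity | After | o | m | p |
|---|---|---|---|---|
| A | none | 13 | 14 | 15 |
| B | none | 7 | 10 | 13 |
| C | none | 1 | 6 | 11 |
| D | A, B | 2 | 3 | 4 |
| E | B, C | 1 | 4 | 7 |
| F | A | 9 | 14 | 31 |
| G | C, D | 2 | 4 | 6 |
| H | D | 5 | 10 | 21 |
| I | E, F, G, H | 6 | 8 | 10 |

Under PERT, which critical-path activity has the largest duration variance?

F

te_A = (13 + 4·14 + 15)/6 = 84/6 = 14; σ²_A = ((15−13)/6)² = 0.111
te_B = (7 + 4·10 + 13)/6 = 60/6 = 10; σ²_B = ((13−7)/6)² = 1.000
te_C = (1 + 4·6 + 11)/6 = 36/6 = 6; σ²_C = ((11−1)/6)² = 2.778
te_D = (2 + 4·3 + 4)/6 = 18/6 = 3; σ²_D = ((4−2)/6)² = 0.111
te_E = (1 + 4·4 + 7)/6 = 24/6 = 4; σ²_E = ((7−1)/6)² = 1.000
te_F = (9 + 4·14 + 31)/6 = 96/6 = 16; σ²_F = ((31−9)/6)² = 13.444
te_G = (2 + 4·4 + 6)/6 = 24/6 = 4; σ²_G = ((6−2)/6)² = 0.444
te_H = (5 + 4·10 + 21)/6 = 66/6 = 11; σ²_H = ((21−5)/6)² = 7.111
te_I = (6 + 4·8 + 10)/6 = 48/6 = 8; σ²_I = ((10−6)/6)² = 0.444

Forward pass:
ES_A = 0; EF_A = 14
ES_B = 0; EF_B = 10
ES_C = 0; EF_C = 6
ES_D = max(EF_A=14, EF_B=10) = 14; EF_D = 14+3 = 17
ES_E = max(EF_B=10, EF_C=6) = 10; EF_E = 10+4 = 14
ES_F = 14; EF_F = 14+16 = 30
ES_G = max(EF_C=6, EF_D=17) = 17; EF_G = 17+4 = 21
ES_H = 17; EF_H = 17+11 = 28
ES_I = max(EF_E=14, EF_F=30, EF_G=21, EF_H=28) = 30; EF_I = 30+8 = 38
Expected project duration μ = 38 hours. Critical path: A → F → I.

Variances on critical path: σ²_A=0.111, σ²_F=13.444, σ²_I=0.444.
Largest is σ²_F = 13.444.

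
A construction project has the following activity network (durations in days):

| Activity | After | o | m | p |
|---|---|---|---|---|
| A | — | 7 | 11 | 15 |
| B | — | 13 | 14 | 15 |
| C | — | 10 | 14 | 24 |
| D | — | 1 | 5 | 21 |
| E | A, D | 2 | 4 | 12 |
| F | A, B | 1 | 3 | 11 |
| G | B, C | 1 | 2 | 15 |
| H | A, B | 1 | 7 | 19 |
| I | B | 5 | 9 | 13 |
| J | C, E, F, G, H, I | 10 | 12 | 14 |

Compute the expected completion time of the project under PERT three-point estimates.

te_A = (7 + 4·11 + 15)/6 = 66/6 = 11
te_B = (13 + 4·14 + 15)/6 = 84/6 = 14
te_C = (10 + 4·14 + 24)/6 = 90/6 = 15
te_D = (1 + 4·5 + 21)/6 = 42/6 = 7
te_E = (2 + 4·4 + 12)/6 = 30/6 = 5
te_F = (1 + 4·3 + 11)/6 = 24/6 = 4
te_G = (1 + 4·2 + 15)/6 = 24/6 = 4
te_H = (1 + 4·7 + 19)/6 = 48/6 = 8
te_I = (5 + 4·9 + 13)/6 = 54/6 = 9
te_J = (10 + 4·12 + 14)/6 = 72/6 = 12

Forward pass:
ES_A = 0; EF_A = 11
ES_B = 0; EF_B = 14
ES_C = 0; EF_C = 15
ES_D = 0; EF_D = 7
ES_E = max(EF_A=11, EF_D=7) = 11; EF_E = 11+5 = 16
ES_F = max(EF_A=11, EF_B=14) = 14; EF_F = 14+4 = 18
ES_G = max(EF_B=14, EF_C=15) = 15; EF_G = 15+4 = 19
ES_H = max(EF_A=11, EF_B=14) = 14; EF_H = 14+8 = 22
ES_I = 14; EF_I = 14+9 = 23
ES_J = max(EF_C=15, EF_E=16, EF_F=18, EF_G=19, EF_H=22, EF_I=23) = 23; EF_J = 23+12 = 35
Expected project duration μ = 35 days. Critical path: B → I → J.

35 days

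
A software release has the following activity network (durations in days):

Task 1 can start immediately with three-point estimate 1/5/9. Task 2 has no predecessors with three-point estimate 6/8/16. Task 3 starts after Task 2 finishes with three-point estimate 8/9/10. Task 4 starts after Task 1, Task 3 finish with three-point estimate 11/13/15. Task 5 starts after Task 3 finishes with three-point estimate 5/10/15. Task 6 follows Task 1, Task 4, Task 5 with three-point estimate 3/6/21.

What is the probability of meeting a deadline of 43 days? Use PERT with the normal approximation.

0.873

te_Task 1 = (1 + 4·5 + 9)/6 = 30/6 = 5; σ²_Task 1 = ((9−1)/6)² = 1.778
te_Task 2 = (6 + 4·8 + 16)/6 = 54/6 = 9; σ²_Task 2 = ((16−6)/6)² = 2.778
te_Task 3 = (8 + 4·9 + 10)/6 = 54/6 = 9; σ²_Task 3 = ((10−8)/6)² = 0.111
te_Task 4 = (11 + 4·13 + 15)/6 = 78/6 = 13; σ²_Task 4 = ((15−11)/6)² = 0.444
te_Task 5 = (5 + 4·10 + 15)/6 = 60/6 = 10; σ²_Task 5 = ((15−5)/6)² = 2.778
te_Task 6 = (3 + 4·6 + 21)/6 = 48/6 = 8; σ²_Task 6 = ((21−3)/6)² = 9.000

Forward pass:
ES_Task 1 = 0; EF_Task 1 = 5
ES_Task 2 = 0; EF_Task 2 = 9
ES_Task 3 = 9; EF_Task 3 = 9+9 = 18
ES_Task 4 = max(EF_Task 1=5, EF_Task 3=18) = 18; EF_Task 4 = 18+13 = 31
ES_Task 5 = 18; EF_Task 5 = 18+10 = 28
ES_Task 6 = max(EF_Task 1=5, EF_Task 4=31, EF_Task 5=28) = 31; EF_Task 6 = 31+8 = 39
Expected project duration μ = 39 days. Critical path: Task 2 → Task 3 → Task 4 → Task 6.

Variance along critical path = 2.778 + 0.111 + 0.444 + 9.000 = 12.333; σ = √12.333 = 3.512 days.
Z = (43 − 39) / 3.512 = 1.139
P(T ≤ 43) = Φ(1.139) ≈ 0.873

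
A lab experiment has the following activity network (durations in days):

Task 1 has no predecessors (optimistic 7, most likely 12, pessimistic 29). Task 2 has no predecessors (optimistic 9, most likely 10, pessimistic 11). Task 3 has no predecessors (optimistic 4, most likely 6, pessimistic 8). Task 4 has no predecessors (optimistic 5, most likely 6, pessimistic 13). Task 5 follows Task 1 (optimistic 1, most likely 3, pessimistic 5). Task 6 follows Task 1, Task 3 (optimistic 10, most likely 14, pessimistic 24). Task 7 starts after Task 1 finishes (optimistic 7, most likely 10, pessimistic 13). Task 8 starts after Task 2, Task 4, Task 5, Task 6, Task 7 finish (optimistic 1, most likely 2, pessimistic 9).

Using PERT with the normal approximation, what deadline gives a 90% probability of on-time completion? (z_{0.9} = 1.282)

te_Task 1 = (7 + 4·12 + 29)/6 = 84/6 = 14; σ²_Task 1 = ((29−7)/6)² = 13.444
te_Task 2 = (9 + 4·10 + 11)/6 = 60/6 = 10; σ²_Task 2 = ((11−9)/6)² = 0.111
te_Task 3 = (4 + 4·6 + 8)/6 = 36/6 = 6; σ²_Task 3 = ((8−4)/6)² = 0.444
te_Task 4 = (5 + 4·6 + 13)/6 = 42/6 = 7; σ²_Task 4 = ((13−5)/6)² = 1.778
te_Task 5 = (1 + 4·3 + 5)/6 = 18/6 = 3; σ²_Task 5 = ((5−1)/6)² = 0.444
te_Task 6 = (10 + 4·14 + 24)/6 = 90/6 = 15; σ²_Task 6 = ((24−10)/6)² = 5.444
te_Task 7 = (7 + 4·10 + 13)/6 = 60/6 = 10; σ²_Task 7 = ((13−7)/6)² = 1.000
te_Task 8 = (1 + 4·2 + 9)/6 = 18/6 = 3; σ²_Task 8 = ((9−1)/6)² = 1.778

Forward pass:
ES_Task 1 = 0; EF_Task 1 = 14
ES_Task 2 = 0; EF_Task 2 = 10
ES_Task 3 = 0; EF_Task 3 = 6
ES_Task 4 = 0; EF_Task 4 = 7
ES_Task 5 = 14; EF_Task 5 = 14+3 = 17
ES_Task 6 = max(EF_Task 1=14, EF_Task 3=6) = 14; EF_Task 6 = 14+15 = 29
ES_Task 7 = 14; EF_Task 7 = 14+10 = 24
ES_Task 8 = max(EF_Task 2=10, EF_Task 4=7, EF_Task 5=17, EF_Task 6=29, EF_Task 7=24) = 29; EF_Task 8 = 29+3 = 32
Expected project duration μ = 32 days. Critical path: Task 1 → Task 6 → Task 8.

Variance along critical path = 13.444 + 5.444 + 1.778 = 20.667; σ = 4.546 days.
D = μ + z·σ = 32 + 1.282·4.546 = 37.8 days

37.8 days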